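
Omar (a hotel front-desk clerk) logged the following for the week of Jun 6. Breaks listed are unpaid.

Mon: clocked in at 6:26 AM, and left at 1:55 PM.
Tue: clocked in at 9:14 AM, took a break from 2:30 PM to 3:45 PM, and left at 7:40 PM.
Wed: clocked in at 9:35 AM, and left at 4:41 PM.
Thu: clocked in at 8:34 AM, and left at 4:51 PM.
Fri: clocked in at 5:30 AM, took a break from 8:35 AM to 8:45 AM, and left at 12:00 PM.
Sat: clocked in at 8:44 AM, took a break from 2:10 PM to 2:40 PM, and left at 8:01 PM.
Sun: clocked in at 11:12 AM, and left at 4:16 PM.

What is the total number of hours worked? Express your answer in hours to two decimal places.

Mon: 6:26 AM–1:55 PM = 7 h 29 min
Tue: 9:14 AM–7:40 PM = 10 h 26 min; less 75 min break → 9 h 11 min
Wed: 9:35 AM–4:41 PM = 7 h 6 min
Thu: 8:34 AM–4:51 PM = 8 h 17 min
Fri: 5:30 AM–12:00 PM = 6 h 30 min; less 10 min break → 6 h 20 min
Sat: 8:44 AM–8:01 PM = 11 h 17 min; less 30 min break → 10 h 47 min
Sun: 11:12 AM–4:16 PM = 5 h 4 min
Total: 7 h 29 min + 9 h 11 min + 7 h 6 min + 8 h 17 min + 6 h 20 min + 10 h 47 min + 5 h 4 min = 54 h 14 min.

54.23 hours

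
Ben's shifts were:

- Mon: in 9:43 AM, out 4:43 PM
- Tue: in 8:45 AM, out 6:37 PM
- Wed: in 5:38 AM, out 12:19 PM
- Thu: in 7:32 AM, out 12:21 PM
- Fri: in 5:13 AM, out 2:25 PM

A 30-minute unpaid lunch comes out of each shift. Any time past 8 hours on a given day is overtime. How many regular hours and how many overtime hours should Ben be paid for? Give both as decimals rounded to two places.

Mon: 9:43 AM–4:43 PM = 7 h 0 min; less 30 min break → 6 h 30 min
Tue: 8:45 AM–6:37 PM = 9 h 52 min; less 30 min break → 9 h 22 min
Wed: 5:38 AM–12:19 PM = 6 h 41 min; less 30 min break → 6 h 11 min
Thu: 7:32 AM–12:21 PM = 4 h 49 min; less 30 min break → 4 h 19 min
Fri: 5:13 AM–2:25 PM = 9 h 12 min; less 30 min break → 8 h 42 min
Mon reg 6 h 30 min / OT 0 h 0 min; Tue reg 8 h 0 min / OT 1 h 22 min; Wed reg 6 h 11 min / OT 0 h 0 min; Thu reg 4 h 19 min / OT 0 h 0 min; Fri reg 8 h 0 min / OT 0 h 42 min.
Totals: regular 33 h 0 min, overtime 2 h 4 min.

Regular 33.00 hours, overtime 2.07 hours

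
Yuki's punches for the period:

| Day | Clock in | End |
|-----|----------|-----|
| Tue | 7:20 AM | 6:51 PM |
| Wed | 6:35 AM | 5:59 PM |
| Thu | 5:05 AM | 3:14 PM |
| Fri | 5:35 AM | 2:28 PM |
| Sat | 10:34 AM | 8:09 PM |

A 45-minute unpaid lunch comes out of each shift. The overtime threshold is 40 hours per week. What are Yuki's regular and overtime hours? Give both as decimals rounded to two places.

Tue: 7:20 AM–6:51 PM = 11 h 31 min; less 45 min break → 10 h 46 min
Wed: 6:35 AM–5:59 PM = 11 h 24 min; less 45 min break → 10 h 39 min
Thu: 5:05 AM–3:14 PM = 10 h 9 min; less 45 min break → 9 h 24 min
Fri: 5:35 AM–2:28 PM = 8 h 53 min; less 45 min break → 8 h 8 min
Sat: 10:34 AM–8:09 PM = 9 h 35 min; less 45 min break → 8 h 50 min
Total worked: 47 h 47 min = 47.78 h.
Threshold 40 h → overtime 7 h 47 min, regular 40 h 0 min.

Regular 40.00 hours, overtime 7.78 hours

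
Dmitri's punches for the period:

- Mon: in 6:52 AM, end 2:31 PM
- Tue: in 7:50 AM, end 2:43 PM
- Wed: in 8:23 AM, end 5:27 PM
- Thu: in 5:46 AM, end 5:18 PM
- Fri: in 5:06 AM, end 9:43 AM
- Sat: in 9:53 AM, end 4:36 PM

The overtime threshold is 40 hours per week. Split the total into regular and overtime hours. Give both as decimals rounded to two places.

Regular 40.00 hours, overtime 6.47 hours

Mon: 6:52 AM–2:31 PM = 7 h 39 min
Tue: 7:50 AM–2:43 PM = 6 h 53 min
Wed: 8:23 AM–5:27 PM = 9 h 4 min
Thu: 5:46 AM–5:18 PM = 11 h 32 min
Fri: 5:06 AM–9:43 AM = 4 h 37 min
Sat: 9:53 AM–4:36 PM = 6 h 43 min
Total worked: 46 h 28 min = 46.47 h.
Threshold 40 h → overtime 6 h 28 min, regular 40 h 0 min.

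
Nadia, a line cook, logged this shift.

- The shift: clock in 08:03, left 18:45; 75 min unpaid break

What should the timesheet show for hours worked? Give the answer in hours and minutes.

The shift: 08:03–18:45 = 10 h 42 min; less 75 min break → 9 h 27 min

9 h 27 min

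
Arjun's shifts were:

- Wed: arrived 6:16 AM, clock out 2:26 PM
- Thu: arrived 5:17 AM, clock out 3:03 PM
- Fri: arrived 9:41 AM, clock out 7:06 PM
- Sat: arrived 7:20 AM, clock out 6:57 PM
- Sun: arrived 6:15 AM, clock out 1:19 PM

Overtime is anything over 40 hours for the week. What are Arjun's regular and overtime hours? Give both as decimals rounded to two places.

Regular 40.00 hours, overtime 6.03 hours

Wed: 6:16 AM–2:26 PM = 8 h 10 min
Thu: 5:17 AM–3:03 PM = 9 h 46 min
Fri: 9:41 AM–7:06 PM = 9 h 25 min
Sat: 7:20 AM–6:57 PM = 11 h 37 min
Sun: 6:15 AM–1:19 PM = 7 h 4 min
Total worked: 46 h 2 min = 46.03 h.
Threshold 40 h → overtime 6 h 2 min, regular 40 h 0 min.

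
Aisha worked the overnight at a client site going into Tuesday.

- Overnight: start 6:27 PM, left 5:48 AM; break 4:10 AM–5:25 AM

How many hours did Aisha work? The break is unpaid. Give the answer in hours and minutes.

Overnight: 6:27 PM → midnight = 5 h 33 min; midnight → 5:48 AM = 5 h 48 min; span 11 h 21 min; less 75 min break → 10 h 6 min

10 h 6 min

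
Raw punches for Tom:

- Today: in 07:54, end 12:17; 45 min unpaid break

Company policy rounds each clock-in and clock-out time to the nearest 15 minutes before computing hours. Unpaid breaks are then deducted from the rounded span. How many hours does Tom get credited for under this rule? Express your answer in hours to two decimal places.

Today: in 07:54→08:00, out 12:17→12:15; 4 h 15 min − 45 min = 3 h 30 min

3.50 hours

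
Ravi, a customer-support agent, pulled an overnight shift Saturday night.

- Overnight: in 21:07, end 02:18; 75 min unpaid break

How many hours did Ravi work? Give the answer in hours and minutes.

3 h 56 min

Overnight: 21:07 → midnight = 2 h 53 min; midnight → 02:18 = 2 h 18 min; span 5 h 11 min; less 75 min break → 3 h 56 min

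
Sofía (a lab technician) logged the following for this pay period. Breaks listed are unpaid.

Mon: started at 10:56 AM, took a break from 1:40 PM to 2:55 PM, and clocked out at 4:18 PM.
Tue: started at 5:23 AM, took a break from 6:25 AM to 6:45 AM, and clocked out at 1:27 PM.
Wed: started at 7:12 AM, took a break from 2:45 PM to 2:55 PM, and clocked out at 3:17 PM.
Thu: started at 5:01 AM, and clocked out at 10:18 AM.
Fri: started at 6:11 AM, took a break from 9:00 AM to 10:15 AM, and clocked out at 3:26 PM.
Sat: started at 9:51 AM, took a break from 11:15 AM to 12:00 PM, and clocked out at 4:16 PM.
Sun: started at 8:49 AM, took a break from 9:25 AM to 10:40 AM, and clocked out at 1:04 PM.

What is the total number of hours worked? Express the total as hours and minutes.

Mon: 10:56 AM–4:18 PM = 5 h 22 min; less 75 min break → 4 h 7 min
Tue: 5:23 AM–1:27 PM = 8 h 4 min; less 20 min break → 7 h 44 min
Wed: 7:12 AM–3:17 PM = 8 h 5 min; less 10 min break → 7 h 55 min
Thu: 5:01 AM–10:18 AM = 5 h 17 min
Fri: 6:11 AM–3:26 PM = 9 h 15 min; less 75 min break → 8 h 0 min
Sat: 9:51 AM–4:16 PM = 6 h 25 min; less 45 min break → 5 h 40 min
Sun: 8:49 AM–1:04 PM = 4 h 15 min; less 75 min break → 3 h 0 min
Total: 4 h 7 min + 7 h 44 min + 7 h 55 min + 5 h 17 min + 8 h 0 min + 5 h 40 min + 3 h 0 min = 41 h 43 min.

41 h 43 min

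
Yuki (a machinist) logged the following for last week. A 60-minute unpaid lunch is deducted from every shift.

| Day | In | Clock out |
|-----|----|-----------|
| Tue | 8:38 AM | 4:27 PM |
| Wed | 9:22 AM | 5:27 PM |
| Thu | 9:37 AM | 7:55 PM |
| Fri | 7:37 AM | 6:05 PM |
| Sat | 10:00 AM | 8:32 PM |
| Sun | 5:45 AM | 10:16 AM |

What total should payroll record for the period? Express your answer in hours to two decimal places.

45.72 hours

Tue: 8:38 AM–4:27 PM = 7 h 49 min; less 60 min break → 6 h 49 min
Wed: 9:22 AM–5:27 PM = 8 h 5 min; less 60 min break → 7 h 5 min
Thu: 9:37 AM–7:55 PM = 10 h 18 min; less 60 min break → 9 h 18 min
Fri: 7:37 AM–6:05 PM = 10 h 28 min; less 60 min break → 9 h 28 min
Sat: 10:00 AM–8:32 PM = 10 h 32 min; less 60 min break → 9 h 32 min
Sun: 5:45 AM–10:16 AM = 4 h 31 min; less 60 min break → 3 h 31 min
Total: 6 h 49 min + 7 h 5 min + 9 h 18 min + 9 h 28 min + 9 h 32 min + 3 h 31 min = 45 h 43 min.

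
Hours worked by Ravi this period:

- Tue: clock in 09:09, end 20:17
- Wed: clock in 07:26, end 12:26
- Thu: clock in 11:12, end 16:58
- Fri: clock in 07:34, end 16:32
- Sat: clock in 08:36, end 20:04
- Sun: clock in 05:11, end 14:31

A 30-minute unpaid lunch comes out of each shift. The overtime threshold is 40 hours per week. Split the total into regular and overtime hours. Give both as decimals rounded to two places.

Tue: 09:09–20:17 = 11 h 8 min; less 30 min break → 10 h 38 min
Wed: 07:26–12:26 = 5 h 0 min; less 30 min break → 4 h 30 min
Thu: 11:12–16:58 = 5 h 46 min; less 30 min break → 5 h 16 min
Fri: 07:34–16:32 = 8 h 58 min; less 30 min break → 8 h 28 min
Sat: 08:36–20:04 = 11 h 28 min; less 30 min break → 10 h 58 min
Sun: 05:11–14:31 = 9 h 20 min; less 30 min break → 8 h 50 min
Total worked: 48 h 40 min = 48.67 h.
Threshold 40 h → overtime 8 h 40 min, regular 40 h 0 min.

Regular 40.00 hours, overtime 8.67 hours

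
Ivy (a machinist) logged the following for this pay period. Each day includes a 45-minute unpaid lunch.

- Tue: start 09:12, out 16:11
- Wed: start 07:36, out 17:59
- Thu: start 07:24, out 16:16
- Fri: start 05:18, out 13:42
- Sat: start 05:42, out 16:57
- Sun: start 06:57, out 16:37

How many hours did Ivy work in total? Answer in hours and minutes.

51 h 3 min

Tue: 09:12–16:11 = 6 h 59 min; less 45 min break → 6 h 14 min
Wed: 07:36–17:59 = 10 h 23 min; less 45 min break → 9 h 38 min
Thu: 07:24–16:16 = 8 h 52 min; less 45 min break → 8 h 7 min
Fri: 05:18–13:42 = 8 h 24 min; less 45 min break → 7 h 39 min
Sat: 05:42–16:57 = 11 h 15 min; less 45 min break → 10 h 30 min
Sun: 06:57–16:37 = 9 h 40 min; less 45 min break → 8 h 55 min
Total: 6 h 14 min + 9 h 38 min + 8 h 7 min + 7 h 39 min + 10 h 30 min + 8 h 55 min = 51 h 3 min.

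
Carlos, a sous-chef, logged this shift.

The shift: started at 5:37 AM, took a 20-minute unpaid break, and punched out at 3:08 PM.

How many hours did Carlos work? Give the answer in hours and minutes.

The shift: 5:37 AM–3:08 PM = 9 h 31 min; less 20 min break → 9 h 11 min

9 h 11 min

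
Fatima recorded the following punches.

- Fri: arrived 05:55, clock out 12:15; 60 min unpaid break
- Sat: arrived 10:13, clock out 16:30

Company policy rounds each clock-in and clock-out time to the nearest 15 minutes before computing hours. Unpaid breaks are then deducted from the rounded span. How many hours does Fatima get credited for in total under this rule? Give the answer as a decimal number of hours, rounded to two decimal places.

11.50 hours

Fri: in 05:55→06:00, out 12:15→12:15; 6 h 15 min − 60 min = 5 h 15 min
Sat: in 10:13→10:15, out 16:30→16:30; 6 h 15 min
Total credited: 11 h 30 min.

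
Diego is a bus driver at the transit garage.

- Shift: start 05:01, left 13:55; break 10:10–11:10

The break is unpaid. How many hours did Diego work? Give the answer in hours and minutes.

Shift: 05:01–13:55 = 8 h 54 min; less 60 min break → 7 h 54 min

7 h 54 min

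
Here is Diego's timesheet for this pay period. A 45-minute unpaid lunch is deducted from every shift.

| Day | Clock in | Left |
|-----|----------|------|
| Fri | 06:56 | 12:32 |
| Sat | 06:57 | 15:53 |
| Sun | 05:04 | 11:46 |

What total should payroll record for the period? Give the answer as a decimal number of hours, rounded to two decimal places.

18.98 hours

Fri: 06:56–12:32 = 5 h 36 min; less 45 min break → 4 h 51 min
Sat: 06:57–15:53 = 8 h 56 min; less 45 min break → 8 h 11 min
Sun: 05:04–11:46 = 6 h 42 min; less 45 min break → 5 h 57 min
Total: 4 h 51 min + 8 h 11 min + 5 h 57 min = 18 h 59 min.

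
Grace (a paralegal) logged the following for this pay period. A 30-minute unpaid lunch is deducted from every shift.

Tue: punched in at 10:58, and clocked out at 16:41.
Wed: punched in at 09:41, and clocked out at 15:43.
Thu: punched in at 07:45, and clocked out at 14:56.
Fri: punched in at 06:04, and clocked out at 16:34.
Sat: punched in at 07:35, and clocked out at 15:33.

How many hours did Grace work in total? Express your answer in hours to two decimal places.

Tue: 10:58–16:41 = 5 h 43 min; less 30 min break → 5 h 13 min
Wed: 09:41–15:43 = 6 h 2 min; less 30 min break → 5 h 32 min
Thu: 07:45–14:56 = 7 h 11 min; less 30 min break → 6 h 41 min
Fri: 06:04–16:34 = 10 h 30 min; less 30 min break → 10 h 0 min
Sat: 07:35–15:33 = 7 h 58 min; less 30 min break → 7 h 28 min
Total: 5 h 13 min + 5 h 32 min + 6 h 41 min + 10 h 0 min + 7 h 28 min = 34 h 54 min.

34.90 hours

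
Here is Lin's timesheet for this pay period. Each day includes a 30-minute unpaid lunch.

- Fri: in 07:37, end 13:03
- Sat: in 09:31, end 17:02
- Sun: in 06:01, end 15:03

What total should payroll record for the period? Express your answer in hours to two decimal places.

Fri: 07:37–13:03 = 5 h 26 min; less 30 min break → 4 h 56 min
Sat: 09:31–17:02 = 7 h 31 min; less 30 min break → 7 h 1 min
Sun: 06:01–15:03 = 9 h 2 min; less 30 min break → 8 h 32 min
Total: 4 h 56 min + 7 h 1 min + 8 h 32 min = 20 h 29 min.

20.48 hours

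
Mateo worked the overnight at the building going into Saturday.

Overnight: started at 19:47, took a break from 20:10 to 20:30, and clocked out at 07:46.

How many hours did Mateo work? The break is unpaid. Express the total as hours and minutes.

11 h 39 min

Overnight: 19:47 → midnight = 4 h 13 min; midnight → 07:46 = 7 h 46 min; span 11 h 59 min; less 20 min break → 11 h 39 min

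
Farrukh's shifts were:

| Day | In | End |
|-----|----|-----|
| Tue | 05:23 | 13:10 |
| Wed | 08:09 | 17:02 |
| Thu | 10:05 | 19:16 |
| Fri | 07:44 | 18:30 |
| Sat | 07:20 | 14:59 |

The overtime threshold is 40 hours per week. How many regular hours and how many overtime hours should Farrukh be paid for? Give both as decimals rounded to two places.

Regular 40.00 hours, overtime 4.27 hours

Tue: 05:23–13:10 = 7 h 47 min
Wed: 08:09–17:02 = 8 h 53 min
Thu: 10:05–19:16 = 9 h 11 min
Fri: 07:44–18:30 = 10 h 46 min
Sat: 07:20–14:59 = 7 h 39 min
Total worked: 44 h 16 min = 44.27 h.
Threshold 40 h → overtime 4 h 16 min, regular 40 h 0 min.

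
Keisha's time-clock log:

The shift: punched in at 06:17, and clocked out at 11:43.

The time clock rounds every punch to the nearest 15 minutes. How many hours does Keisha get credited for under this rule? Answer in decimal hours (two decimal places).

The shift: in 06:17→06:15, out 11:43→11:45; 5 h 30 min

5.50 hours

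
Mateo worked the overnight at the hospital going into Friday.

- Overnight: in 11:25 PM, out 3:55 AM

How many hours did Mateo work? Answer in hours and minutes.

Overnight: 11:25 PM → midnight = 0 h 35 min; midnight → 3:55 AM = 3 h 55 min; span 4 h 30 min

4 h 30 min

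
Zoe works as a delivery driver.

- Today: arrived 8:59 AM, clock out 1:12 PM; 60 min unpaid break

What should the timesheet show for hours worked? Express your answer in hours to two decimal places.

Today: 8:59 AM–1:12 PM = 4 h 13 min; less 60 min break → 3 h 13 min

3.22 hours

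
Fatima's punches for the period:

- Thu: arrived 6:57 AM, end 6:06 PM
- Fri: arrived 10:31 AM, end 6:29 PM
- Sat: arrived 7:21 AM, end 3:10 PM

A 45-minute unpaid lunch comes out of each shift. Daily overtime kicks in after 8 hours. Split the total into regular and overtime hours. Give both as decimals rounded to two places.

Thu: 6:57 AM–6:06 PM = 11 h 9 min; less 45 min break → 10 h 24 min
Fri: 10:31 AM–6:29 PM = 7 h 58 min; less 45 min break → 7 h 13 min
Sat: 7:21 AM–3:10 PM = 7 h 49 min; less 45 min break → 7 h 4 min
Thu reg 8 h 0 min / OT 2 h 24 min; Fri reg 7 h 13 min / OT 0 h 0 min; Sat reg 7 h 4 min / OT 0 h 0 min.
Totals: regular 22 h 17 min, overtime 2 h 24 min.

Regular 22.28 hours, overtime 2.40 hours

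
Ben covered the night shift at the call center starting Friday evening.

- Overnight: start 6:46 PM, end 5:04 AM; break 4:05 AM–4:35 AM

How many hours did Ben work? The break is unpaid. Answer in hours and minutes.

9 h 48 min

Overnight: 6:46 PM → midnight = 5 h 14 min; midnight → 5:04 AM = 5 h 4 min; span 10 h 18 min; less 30 min break → 9 h 48 min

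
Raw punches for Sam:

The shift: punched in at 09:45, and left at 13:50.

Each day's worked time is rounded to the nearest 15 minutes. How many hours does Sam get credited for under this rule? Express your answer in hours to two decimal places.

The shift: 09:45–13:50 = 4 h 5 min → rounds to 4 h 0 min

4.00 hours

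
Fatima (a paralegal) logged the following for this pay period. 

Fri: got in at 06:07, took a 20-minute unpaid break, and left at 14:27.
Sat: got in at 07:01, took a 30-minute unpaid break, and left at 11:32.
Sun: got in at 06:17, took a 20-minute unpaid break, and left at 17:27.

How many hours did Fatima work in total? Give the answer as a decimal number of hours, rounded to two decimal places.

Fri: 06:07–14:27 = 8 h 20 min; less 20 min break → 8 h 0 min
Sat: 07:01–11:32 = 4 h 31 min; less 30 min break → 4 h 1 min
Sun: 06:17–17:27 = 11 h 10 min; less 20 min break → 10 h 50 min
Total: 8 h 0 min + 4 h 1 min + 10 h 50 min = 22 h 51 min.

22.85 hours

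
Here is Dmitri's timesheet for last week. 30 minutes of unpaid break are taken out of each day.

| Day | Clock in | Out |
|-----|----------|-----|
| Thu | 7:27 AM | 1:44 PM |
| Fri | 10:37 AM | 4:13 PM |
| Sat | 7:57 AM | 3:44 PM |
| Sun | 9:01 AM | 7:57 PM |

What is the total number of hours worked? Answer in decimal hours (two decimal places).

28.60 hours

Thu: 7:27 AM–1:44 PM = 6 h 17 min; less 30 min break → 5 h 47 min
Fri: 10:37 AM–4:13 PM = 5 h 36 min; less 30 min break → 5 h 6 min
Sat: 7:57 AM–3:44 PM = 7 h 47 min; less 30 min break → 7 h 17 min
Sun: 9:01 AM–7:57 PM = 10 h 56 min; less 30 min break → 10 h 26 min
Total: 5 h 47 min + 5 h 6 min + 7 h 17 min + 10 h 26 min = 28 h 36 min.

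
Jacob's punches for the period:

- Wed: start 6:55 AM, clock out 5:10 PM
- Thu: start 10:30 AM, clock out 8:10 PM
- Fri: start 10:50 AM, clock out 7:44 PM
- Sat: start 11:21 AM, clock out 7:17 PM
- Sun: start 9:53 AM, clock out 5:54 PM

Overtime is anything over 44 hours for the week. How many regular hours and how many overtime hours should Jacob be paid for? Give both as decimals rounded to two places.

Regular 44.00 hours, overtime 0.77 hours

Wed: 6:55 AM–5:10 PM = 10 h 15 min
Thu: 10:30 AM–8:10 PM = 9 h 40 min
Fri: 10:50 AM–7:44 PM = 8 h 54 min
Sat: 11:21 AM–7:17 PM = 7 h 56 min
Sun: 9:53 AM–5:54 PM = 8 h 1 min
Total worked: 44 h 46 min = 44.77 h.
Threshold 44 h → overtime 0 h 46 min, regular 44 h 0 min.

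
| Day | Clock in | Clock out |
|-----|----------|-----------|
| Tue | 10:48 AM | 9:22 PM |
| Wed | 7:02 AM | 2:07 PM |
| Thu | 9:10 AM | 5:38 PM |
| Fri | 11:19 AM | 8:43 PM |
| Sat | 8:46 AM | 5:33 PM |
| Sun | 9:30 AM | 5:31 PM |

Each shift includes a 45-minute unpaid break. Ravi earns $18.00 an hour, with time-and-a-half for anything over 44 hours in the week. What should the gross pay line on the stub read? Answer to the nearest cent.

Tue: 10:48 AM–9:22 PM = 10 h 34 min; less 45 min break → 9 h 49 min
Wed: 7:02 AM–2:07 PM = 7 h 5 min; less 45 min break → 6 h 20 min
Thu: 9:10 AM–5:38 PM = 8 h 28 min; less 45 min break → 7 h 43 min
Fri: 11:19 AM–8:43 PM = 9 h 24 min; less 45 min break → 8 h 39 min
Sat: 8:46 AM–5:33 PM = 8 h 47 min; less 45 min break → 8 h 2 min
Sun: 9:30 AM–5:31 PM = 8 h 1 min; less 45 min break → 7 h 16 min
Total worked: 47 h 49 min = 2869 min.
Regular 44 h 0 min = 2640 min at $18.00/h; overtime 3 h 49 min = 229 min at $27.00/h.
Pay = (2640 × $18.00 + 229 × $27.00) ÷ 60 = $895.05.

$895.05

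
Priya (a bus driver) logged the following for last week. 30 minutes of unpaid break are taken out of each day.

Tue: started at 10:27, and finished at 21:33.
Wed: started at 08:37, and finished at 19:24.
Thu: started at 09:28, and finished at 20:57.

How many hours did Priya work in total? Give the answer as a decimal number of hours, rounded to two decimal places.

Tue: 10:27–21:33 = 11 h 6 min; less 30 min break → 10 h 36 min
Wed: 08:37–19:24 = 10 h 47 min; less 30 min break → 10 h 17 min
Thu: 09:28–20:57 = 11 h 29 min; less 30 min break → 10 h 59 min
Total: 10 h 36 min + 10 h 17 min + 10 h 59 min = 31 h 52 min.

31.87 hours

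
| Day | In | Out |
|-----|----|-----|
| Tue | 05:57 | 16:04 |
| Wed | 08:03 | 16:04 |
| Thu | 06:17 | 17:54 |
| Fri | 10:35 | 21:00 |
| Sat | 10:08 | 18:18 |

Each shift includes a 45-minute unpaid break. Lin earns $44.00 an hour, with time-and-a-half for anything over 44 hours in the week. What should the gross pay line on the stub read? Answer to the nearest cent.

$1974.50

Tue: 05:57–16:04 = 10 h 7 min; less 45 min break → 9 h 22 min
Wed: 08:03–16:04 = 8 h 1 min; less 45 min break → 7 h 16 min
Thu: 06:17–17:54 = 11 h 37 min; less 45 min break → 10 h 52 min
Fri: 10:35–21:00 = 10 h 25 min; less 45 min break → 9 h 40 min
Sat: 10:08–18:18 = 8 h 10 min; less 45 min break → 7 h 25 min
Total worked: 44 h 35 min = 2675 min.
Regular 44 h 0 min = 2640 min at $44.00/h; overtime 0 h 35 min = 35 min at $66.00/h.
Pay = (2640 × $44.00 + 35 × $66.00) ÷ 60 = $1974.50.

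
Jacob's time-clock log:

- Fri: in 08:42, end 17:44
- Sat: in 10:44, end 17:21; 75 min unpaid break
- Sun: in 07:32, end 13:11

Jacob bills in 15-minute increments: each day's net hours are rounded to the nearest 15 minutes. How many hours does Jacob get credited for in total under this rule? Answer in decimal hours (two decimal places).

20.00 hours

Fri: 08:42–17:44 = 9 h 2 min → rounds to 9 h 0 min
Sat: 10:44–17:21 = 6 h 37 min − 75 min = 5 h 22 min → rounds to 5 h 15 min
Sun: 07:32–13:11 = 5 h 39 min → rounds to 5 h 45 min
Total credited: 20 h 0 min.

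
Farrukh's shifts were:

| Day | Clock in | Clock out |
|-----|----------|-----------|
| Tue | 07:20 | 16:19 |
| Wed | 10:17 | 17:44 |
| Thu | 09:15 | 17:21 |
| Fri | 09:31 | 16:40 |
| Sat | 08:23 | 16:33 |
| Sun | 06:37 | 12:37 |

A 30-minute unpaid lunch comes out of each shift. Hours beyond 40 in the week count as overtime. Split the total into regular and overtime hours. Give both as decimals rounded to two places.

Regular 40.00 hours, overtime 2.85 hours

Tue: 07:20–16:19 = 8 h 59 min; less 30 min break → 8 h 29 min
Wed: 10:17–17:44 = 7 h 27 min; less 30 min break → 6 h 57 min
Thu: 09:15–17:21 = 8 h 6 min; less 30 min break → 7 h 36 min
Fri: 09:31–16:40 = 7 h 9 min; less 30 min break → 6 h 39 min
Sat: 08:23–16:33 = 8 h 10 min; less 30 min break → 7 h 40 min
Sun: 06:37–12:37 = 6 h 0 min; less 30 min break → 5 h 30 min
Total worked: 42 h 51 min = 42.85 h.
Threshold 40 h → overtime 2 h 51 min, regular 40 h 0 min.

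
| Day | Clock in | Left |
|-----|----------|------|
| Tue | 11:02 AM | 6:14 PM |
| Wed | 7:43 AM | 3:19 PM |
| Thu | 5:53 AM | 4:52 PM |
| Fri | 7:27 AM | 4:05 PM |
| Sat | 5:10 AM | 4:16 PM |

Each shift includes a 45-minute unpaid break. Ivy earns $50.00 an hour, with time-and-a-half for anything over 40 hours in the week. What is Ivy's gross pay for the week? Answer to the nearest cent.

Tue: 11:02 AM–6:14 PM = 7 h 12 min; less 45 min break → 6 h 27 min
Wed: 7:43 AM–3:19 PM = 7 h 36 min; less 45 min break → 6 h 51 min
Thu: 5:53 AM–4:52 PM = 10 h 59 min; less 45 min break → 10 h 14 min
Fri: 7:27 AM–4:05 PM = 8 h 38 min; less 45 min break → 7 h 53 min
Sat: 5:10 AM–4:16 PM = 11 h 6 min; less 45 min break → 10 h 21 min
Total worked: 41 h 46 min = 2506 min.
Regular 40 h 0 min = 2400 min at $50.00/h; overtime 1 h 46 min = 106 min at $75.00/h.
Pay = (2400 × $50.00 + 106 × $75.00) ÷ 60 = $2132.50.

$2132.50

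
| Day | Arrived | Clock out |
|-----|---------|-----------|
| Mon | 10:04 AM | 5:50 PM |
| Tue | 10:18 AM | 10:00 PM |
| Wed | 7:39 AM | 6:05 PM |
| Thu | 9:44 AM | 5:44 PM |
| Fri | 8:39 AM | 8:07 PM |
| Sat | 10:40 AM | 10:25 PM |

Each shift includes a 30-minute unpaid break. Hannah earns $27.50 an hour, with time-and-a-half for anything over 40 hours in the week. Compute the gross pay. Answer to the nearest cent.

Mon: 10:04 AM–5:50 PM = 7 h 46 min; less 30 min break → 7 h 16 min
Tue: 10:18 AM–10:00 PM = 11 h 42 min; less 30 min break → 11 h 12 min
Wed: 7:39 AM–6:05 PM = 10 h 26 min; less 30 min break → 9 h 56 min
Thu: 9:44 AM–5:44 PM = 8 h 0 min; less 30 min break → 7 h 30 min
Fri: 8:39 AM–8:07 PM = 11 h 28 min; less 30 min break → 10 h 58 min
Sat: 10:40 AM–10:25 PM = 11 h 45 min; less 30 min break → 11 h 15 min
Total worked: 58 h 7 min = 3487 min.
Regular 40 h 0 min = 2400 min at $27.50/h; overtime 18 h 7 min = 1087 min at $41.25/h.
Pay = (2400 × $27.50 + 1087 × $41.25) ÷ 60 = $1847.31.

$1847.31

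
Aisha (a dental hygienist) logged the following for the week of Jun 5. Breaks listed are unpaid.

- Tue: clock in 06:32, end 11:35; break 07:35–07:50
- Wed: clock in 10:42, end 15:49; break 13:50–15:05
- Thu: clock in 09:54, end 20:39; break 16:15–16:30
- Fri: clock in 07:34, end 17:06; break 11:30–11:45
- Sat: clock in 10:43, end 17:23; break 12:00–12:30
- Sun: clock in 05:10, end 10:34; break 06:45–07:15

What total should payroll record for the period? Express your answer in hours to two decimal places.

Tue: 06:32–11:35 = 5 h 3 min; less 15 min break → 4 h 48 min
Wed: 10:42–15:49 = 5 h 7 min; less 75 min break → 3 h 52 min
Thu: 09:54–20:39 = 10 h 45 min; less 15 min break → 10 h 30 min
Fri: 07:34–17:06 = 9 h 32 min; less 15 min break → 9 h 17 min
Sat: 10:43–17:23 = 6 h 40 min; less 30 min break → 6 h 10 min
Sun: 05:10–10:34 = 5 h 24 min; less 30 min break → 4 h 54 min
Total: 4 h 48 min + 3 h 52 min + 10 h 30 min + 9 h 17 min + 6 h 10 min + 4 h 54 min = 39 h 31 min.

39.52 hours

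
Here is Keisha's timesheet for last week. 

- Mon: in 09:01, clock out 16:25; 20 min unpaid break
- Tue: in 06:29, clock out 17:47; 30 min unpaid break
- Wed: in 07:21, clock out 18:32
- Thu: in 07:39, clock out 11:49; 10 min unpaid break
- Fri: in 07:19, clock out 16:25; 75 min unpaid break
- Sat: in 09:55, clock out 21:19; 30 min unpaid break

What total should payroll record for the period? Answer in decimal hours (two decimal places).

51.80 hours

Mon: 09:01–16:25 = 7 h 24 min; less 20 min break → 7 h 4 min
Tue: 06:29–17:47 = 11 h 18 min; less 30 min break → 10 h 48 min
Wed: 07:21–18:32 = 11 h 11 min
Thu: 07:39–11:49 = 4 h 10 min; less 10 min break → 4 h 0 min
Fri: 07:19–16:25 = 9 h 6 min; less 75 min break → 7 h 51 min
Sat: 09:55–21:19 = 11 h 24 min; less 30 min break → 10 h 54 min
Total: 7 h 4 min + 10 h 48 min + 11 h 11 min + 4 h 0 min + 7 h 51 min + 10 h 54 min = 51 h 48 min.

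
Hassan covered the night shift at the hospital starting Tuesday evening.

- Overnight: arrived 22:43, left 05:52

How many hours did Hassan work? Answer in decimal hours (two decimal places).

Overnight: 22:43 → midnight = 1 h 17 min; midnight → 05:52 = 5 h 52 min; span 7 h 9 min

7.15 hours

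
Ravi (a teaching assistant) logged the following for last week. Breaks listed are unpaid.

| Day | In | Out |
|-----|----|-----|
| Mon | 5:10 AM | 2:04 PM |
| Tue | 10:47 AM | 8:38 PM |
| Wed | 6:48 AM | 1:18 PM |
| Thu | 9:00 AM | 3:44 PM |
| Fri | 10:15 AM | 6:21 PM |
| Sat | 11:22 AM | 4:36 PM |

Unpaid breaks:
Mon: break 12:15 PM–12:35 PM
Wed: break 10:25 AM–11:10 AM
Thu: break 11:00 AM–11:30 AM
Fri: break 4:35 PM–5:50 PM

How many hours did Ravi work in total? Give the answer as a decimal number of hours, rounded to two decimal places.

Mon: 5:10 AM–2:04 PM = 8 h 54 min; less 20 min break → 8 h 34 min
Tue: 10:47 AM–8:38 PM = 9 h 51 min
Wed: 6:48 AM–1:18 PM = 6 h 30 min; less 45 min break → 5 h 45 min
Thu: 9:00 AM–3:44 PM = 6 h 44 min; less 30 min break → 6 h 14 min
Fri: 10:15 AM–6:21 PM = 8 h 6 min; less 75 min break → 6 h 51 min
Sat: 11:22 AM–4:36 PM = 5 h 14 min
Total: 8 h 34 min + 9 h 51 min + 5 h 45 min + 6 h 14 min + 6 h 51 min + 5 h 14 min = 42 h 29 min.

42.48 hours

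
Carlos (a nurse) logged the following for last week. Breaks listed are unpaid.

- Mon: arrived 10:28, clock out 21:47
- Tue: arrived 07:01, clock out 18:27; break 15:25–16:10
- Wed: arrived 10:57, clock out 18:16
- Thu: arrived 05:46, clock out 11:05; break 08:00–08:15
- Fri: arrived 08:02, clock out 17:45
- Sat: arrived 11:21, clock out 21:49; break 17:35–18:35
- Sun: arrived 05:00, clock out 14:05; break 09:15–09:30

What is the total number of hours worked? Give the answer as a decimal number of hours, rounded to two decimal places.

62.40 hours

Mon: 10:28–21:47 = 11 h 19 min
Tue: 07:01–18:27 = 11 h 26 min; less 45 min break → 10 h 41 min
Wed: 10:57–18:16 = 7 h 19 min
Thu: 05:46–11:05 = 5 h 19 min; less 15 min break → 5 h 4 min
Fri: 08:02–17:45 = 9 h 43 min
Sat: 11:21–21:49 = 10 h 28 min; less 60 min break → 9 h 28 min
Sun: 05:00–14:05 = 9 h 5 min; less 15 min break → 8 h 50 min
Total: 11 h 19 min + 10 h 41 min + 7 h 19 min + 5 h 4 min + 9 h 43 min + 9 h 28 min + 8 h 50 min = 62 h 24 min.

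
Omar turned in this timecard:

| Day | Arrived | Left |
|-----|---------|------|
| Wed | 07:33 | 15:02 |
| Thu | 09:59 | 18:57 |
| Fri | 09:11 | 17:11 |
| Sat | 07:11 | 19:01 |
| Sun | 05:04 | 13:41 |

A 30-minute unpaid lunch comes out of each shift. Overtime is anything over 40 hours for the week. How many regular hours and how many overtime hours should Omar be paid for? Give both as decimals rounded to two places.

Wed: 07:33–15:02 = 7 h 29 min; less 30 min break → 6 h 59 min
Thu: 09:59–18:57 = 8 h 58 min; less 30 min break → 8 h 28 min
Fri: 09:11–17:11 = 8 h 0 min; less 30 min break → 7 h 30 min
Sat: 07:11–19:01 = 11 h 50 min; less 30 min break → 11 h 20 min
Sun: 05:04–13:41 = 8 h 37 min; less 30 min break → 8 h 7 min
Total worked: 42 h 24 min = 42.40 h.
Threshold 40 h → overtime 2 h 24 min, regular 40 h 0 min.

Regular 40.00 hours, overtime 2.40 hours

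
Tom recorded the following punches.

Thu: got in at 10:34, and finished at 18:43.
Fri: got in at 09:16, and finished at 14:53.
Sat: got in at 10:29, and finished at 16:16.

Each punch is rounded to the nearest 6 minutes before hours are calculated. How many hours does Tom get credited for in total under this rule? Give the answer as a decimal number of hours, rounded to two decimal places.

Thu: in 10:34→10:36, out 18:43→18:42; 8 h 6 min
Fri: in 09:16→09:18, out 14:53→14:54; 5 h 36 min
Sat: in 10:29→10:30, out 16:16→16:18; 5 h 48 min
Total credited: 19 h 30 min.

19.50 hours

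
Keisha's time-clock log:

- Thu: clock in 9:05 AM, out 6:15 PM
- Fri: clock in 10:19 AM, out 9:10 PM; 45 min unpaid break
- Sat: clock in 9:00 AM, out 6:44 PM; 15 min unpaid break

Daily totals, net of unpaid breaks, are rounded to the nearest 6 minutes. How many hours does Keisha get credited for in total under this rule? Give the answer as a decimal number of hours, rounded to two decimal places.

Thu: 9:05 AM–6:15 PM = 9 h 10 min → rounds to 9 h 12 min
Fri: 10:19 AM–9:10 PM = 10 h 51 min − 45 min = 10 h 6 min → rounds to 10 h 6 min
Sat: 9:00 AM–6:44 PM = 9 h 44 min − 15 min = 9 h 29 min → rounds to 9 h 30 min
Total credited: 28 h 48 min.

28.80 hours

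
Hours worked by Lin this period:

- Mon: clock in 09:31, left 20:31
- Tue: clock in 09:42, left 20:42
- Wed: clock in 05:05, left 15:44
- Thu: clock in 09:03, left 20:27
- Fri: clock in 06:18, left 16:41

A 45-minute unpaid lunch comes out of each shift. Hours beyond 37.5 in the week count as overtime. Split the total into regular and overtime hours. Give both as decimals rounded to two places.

Mon: 09:31–20:31 = 11 h 0 min; less 45 min break → 10 h 15 min
Tue: 09:42–20:42 = 11 h 0 min; less 45 min break → 10 h 15 min
Wed: 05:05–15:44 = 10 h 39 min; less 45 min break → 9 h 54 min
Thu: 09:03–20:27 = 11 h 24 min; less 45 min break → 10 h 39 min
Fri: 06:18–16:41 = 10 h 23 min; less 45 min break → 9 h 38 min
Total worked: 50 h 41 min = 50.68 h.
Threshold 37.5 h → overtime 13 h 11 min, regular 37 h 30 min.

Regular 37.50 hours, overtime 13.18 hours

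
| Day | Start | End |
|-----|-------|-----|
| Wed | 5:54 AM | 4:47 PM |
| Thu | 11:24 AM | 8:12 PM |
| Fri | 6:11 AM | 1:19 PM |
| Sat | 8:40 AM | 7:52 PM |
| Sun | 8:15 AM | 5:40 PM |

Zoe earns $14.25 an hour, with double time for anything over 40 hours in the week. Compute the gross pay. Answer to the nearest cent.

$781.85

Wed: 5:54 AM–4:47 PM = 10 h 53 min
Thu: 11:24 AM–8:12 PM = 8 h 48 min
Fri: 6:11 AM–1:19 PM = 7 h 8 min
Sat: 8:40 AM–7:52 PM = 11 h 12 min
Sun: 8:15 AM–5:40 PM = 9 h 25 min
Total worked: 47 h 26 min = 2846 min.
Regular 40 h 0 min = 2400 min at $14.25/h; overtime 7 h 26 min = 446 min at $28.50/h.
Pay = (2400 × $14.25 + 446 × $28.50) ÷ 60 = $781.85.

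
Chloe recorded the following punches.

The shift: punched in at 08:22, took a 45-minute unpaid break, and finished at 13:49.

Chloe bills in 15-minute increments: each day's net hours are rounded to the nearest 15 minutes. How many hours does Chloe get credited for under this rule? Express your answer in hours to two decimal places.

4.75 hours

The shift: 08:22–13:49 = 5 h 27 min − 45 min = 4 h 42 min → rounds to 4 h 45 min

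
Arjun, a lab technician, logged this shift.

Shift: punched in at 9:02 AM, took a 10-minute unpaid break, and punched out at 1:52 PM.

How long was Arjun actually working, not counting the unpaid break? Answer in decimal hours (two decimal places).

4.67 hours

Shift: 9:02 AM–1:52 PM = 4 h 50 min; less 10 min break → 4 h 40 min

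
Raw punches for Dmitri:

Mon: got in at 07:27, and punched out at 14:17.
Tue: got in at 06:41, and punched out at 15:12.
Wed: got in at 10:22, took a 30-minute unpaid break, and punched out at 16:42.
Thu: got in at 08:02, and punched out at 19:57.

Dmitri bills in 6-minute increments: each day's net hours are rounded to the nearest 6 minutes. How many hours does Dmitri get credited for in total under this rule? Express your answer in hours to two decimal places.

33.00 hours

Mon: 07:27–14:17 = 6 h 50 min → rounds to 6 h 48 min
Tue: 06:41–15:12 = 8 h 31 min → rounds to 8 h 30 min
Wed: 10:22–16:42 = 6 h 20 min − 30 min = 5 h 50 min → rounds to 5 h 48 min
Thu: 08:02–19:57 = 11 h 55 min → rounds to 11 h 54 min
Total credited: 33 h 0 min.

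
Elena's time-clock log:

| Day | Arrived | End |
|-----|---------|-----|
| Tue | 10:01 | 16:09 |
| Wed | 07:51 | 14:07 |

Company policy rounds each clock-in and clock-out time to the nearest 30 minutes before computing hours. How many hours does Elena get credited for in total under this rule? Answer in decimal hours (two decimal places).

12.00 hours

Tue: in 10:01→10:00, out 16:09→16:00; 6 h 0 min
Wed: in 07:51→08:00, out 14:07→14:00; 6 h 0 min
Total credited: 12 h 0 min.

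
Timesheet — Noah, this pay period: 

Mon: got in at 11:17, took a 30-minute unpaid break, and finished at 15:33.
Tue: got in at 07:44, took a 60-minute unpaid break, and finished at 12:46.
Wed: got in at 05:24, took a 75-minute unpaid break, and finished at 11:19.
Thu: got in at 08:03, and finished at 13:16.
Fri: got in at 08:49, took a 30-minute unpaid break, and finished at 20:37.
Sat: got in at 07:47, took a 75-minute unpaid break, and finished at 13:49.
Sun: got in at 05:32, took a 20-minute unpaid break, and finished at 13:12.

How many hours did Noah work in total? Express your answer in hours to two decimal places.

Mon: 11:17–15:33 = 4 h 16 min; less 30 min break → 3 h 46 min
Tue: 07:44–12:46 = 5 h 2 min; less 60 min break → 4 h 2 min
Wed: 05:24–11:19 = 5 h 55 min; less 75 min break → 4 h 40 min
Thu: 08:03–13:16 = 5 h 13 min
Fri: 08:49–20:37 = 11 h 48 min; less 30 min break → 11 h 18 min
Sat: 07:47–13:49 = 6 h 2 min; less 75 min break → 4 h 47 min
Sun: 05:32–13:12 = 7 h 40 min; less 20 min break → 7 h 20 min
Total: 3 h 46 min + 4 h 2 min + 4 h 40 min + 5 h 13 min + 11 h 18 min + 4 h 47 min + 7 h 20 min = 41 h 6 min.

41.10 hours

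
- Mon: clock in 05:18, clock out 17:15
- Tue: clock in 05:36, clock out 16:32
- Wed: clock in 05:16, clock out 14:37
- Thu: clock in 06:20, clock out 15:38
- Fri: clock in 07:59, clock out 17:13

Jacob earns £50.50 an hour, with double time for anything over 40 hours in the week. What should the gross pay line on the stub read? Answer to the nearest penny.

£3107.43

Mon: 05:18–17:15 = 11 h 57 min
Tue: 05:36–16:32 = 10 h 56 min
Wed: 05:16–14:37 = 9 h 21 min
Thu: 06:20–15:38 = 9 h 18 min
Fri: 07:59–17:13 = 9 h 14 min
Total worked: 50 h 46 min = 3046 min.
Regular 40 h 0 min = 2400 min at £50.50/h; overtime 10 h 46 min = 646 min at £101.00/h.
Pay = (2400 × £50.50 + 646 × £101.00) ÷ 60 = £3107.43.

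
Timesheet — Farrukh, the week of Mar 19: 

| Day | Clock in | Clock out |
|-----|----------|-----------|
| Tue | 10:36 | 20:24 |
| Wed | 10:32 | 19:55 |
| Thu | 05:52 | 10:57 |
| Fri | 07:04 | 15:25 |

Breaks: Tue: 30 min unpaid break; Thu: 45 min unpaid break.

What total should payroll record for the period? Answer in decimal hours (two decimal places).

Tue: 10:36–20:24 = 9 h 48 min; less 30 min break → 9 h 18 min
Wed: 10:32–19:55 = 9 h 23 min
Thu: 05:52–10:57 = 5 h 5 min; less 45 min break → 4 h 20 min
Fri: 07:04–15:25 = 8 h 21 min
Total: 9 h 18 min + 9 h 23 min + 4 h 20 min + 8 h 21 min = 31 h 22 min.

31.37 hours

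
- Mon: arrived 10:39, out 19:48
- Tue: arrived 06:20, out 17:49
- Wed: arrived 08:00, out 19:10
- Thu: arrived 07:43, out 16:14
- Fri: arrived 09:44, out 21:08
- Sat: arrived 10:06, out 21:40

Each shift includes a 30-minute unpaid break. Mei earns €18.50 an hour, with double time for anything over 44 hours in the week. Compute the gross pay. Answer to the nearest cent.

Mon: 10:39–19:48 = 9 h 9 min; less 30 min break → 8 h 39 min
Tue: 06:20–17:49 = 11 h 29 min; less 30 min break → 10 h 59 min
Wed: 08:00–19:10 = 11 h 10 min; less 30 min break → 10 h 40 min
Thu: 07:43–16:14 = 8 h 31 min; less 30 min break → 8 h 1 min
Fri: 09:44–21:08 = 11 h 24 min; less 30 min break → 10 h 54 min
Sat: 10:06–21:40 = 11 h 34 min; less 30 min break → 11 h 4 min
Total worked: 60 h 17 min = 3617 min.
Regular 44 h 0 min = 2640 min at €18.50/h; overtime 16 h 17 min = 977 min at €37.00/h.
Pay = (2640 × €18.50 + 977 × €37.00) ÷ 60 = €1416.48.

€1416.48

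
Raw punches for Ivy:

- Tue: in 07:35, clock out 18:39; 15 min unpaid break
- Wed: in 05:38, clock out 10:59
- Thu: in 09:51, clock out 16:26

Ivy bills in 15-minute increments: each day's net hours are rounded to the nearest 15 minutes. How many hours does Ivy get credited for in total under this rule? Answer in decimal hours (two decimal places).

Tue: 07:35–18:39 = 11 h 4 min − 15 min = 10 h 49 min → rounds to 10 h 45 min
Wed: 05:38–10:59 = 5 h 21 min → rounds to 5 h 15 min
Thu: 09:51–16:26 = 6 h 35 min → rounds to 6 h 30 min
Total credited: 22 h 30 min.

22.50 hours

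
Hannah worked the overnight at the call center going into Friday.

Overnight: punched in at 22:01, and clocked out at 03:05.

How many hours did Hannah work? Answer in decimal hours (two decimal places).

Overnight: 22:01 → midnight = 1 h 59 min; midnight → 03:05 = 3 h 5 min; span 5 h 4 min

5.07 hours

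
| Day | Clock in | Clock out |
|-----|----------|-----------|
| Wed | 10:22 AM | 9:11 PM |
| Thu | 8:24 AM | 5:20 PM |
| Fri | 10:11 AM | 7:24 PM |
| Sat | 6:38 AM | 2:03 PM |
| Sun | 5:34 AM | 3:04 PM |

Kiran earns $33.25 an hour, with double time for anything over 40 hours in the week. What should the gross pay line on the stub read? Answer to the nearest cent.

Wed: 10:22 AM–9:11 PM = 10 h 49 min
Thu: 8:24 AM–5:20 PM = 8 h 56 min
Fri: 10:11 AM–7:24 PM = 9 h 13 min
Sat: 6:38 AM–2:03 PM = 7 h 25 min
Sun: 5:34 AM–3:04 PM = 9 h 30 min
Total worked: 45 h 53 min = 2753 min.
Regular 40 h 0 min = 2400 min at $33.25/h; overtime 5 h 53 min = 353 min at $66.50/h.
Pay = (2400 × $33.25 + 353 × $66.50) ÷ 60 = $1721.24.

$1721.24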